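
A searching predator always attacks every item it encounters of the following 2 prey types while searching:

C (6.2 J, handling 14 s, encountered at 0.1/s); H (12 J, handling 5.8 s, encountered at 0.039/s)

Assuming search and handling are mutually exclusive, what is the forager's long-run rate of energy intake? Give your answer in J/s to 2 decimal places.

Energy encountered per unit search time: 0.1×6.2 + 0.039×12 = 1.088 J/s.
Handling time per unit search time: 0.1×14 + 0.039×5.8 = 1.626.
Rate = 1.088/(1 + 1.626) = 0.4143 J/s.

0.41 J/s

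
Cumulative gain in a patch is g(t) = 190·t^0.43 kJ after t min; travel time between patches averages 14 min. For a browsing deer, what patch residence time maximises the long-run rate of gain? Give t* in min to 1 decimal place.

10.6 min

Maximise g(t)/(T+t): set derivative to zero → g'(t)(T+t) = g(t).
g'(t) = 0.43·190·t^-0.57. Setting 0.43·190·t^-0.57 = 190·t^0.43/(14+t) gives 0.43(14+t) = t, so 0.57·t = 0.43×14.
t* = 0.43×14/0.57 = 10.56 min.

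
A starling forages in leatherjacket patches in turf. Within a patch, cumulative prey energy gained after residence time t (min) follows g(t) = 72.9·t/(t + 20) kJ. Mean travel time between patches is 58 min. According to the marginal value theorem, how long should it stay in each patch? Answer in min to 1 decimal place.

By the marginal value theorem, leave when the instantaneous gain rate g'(t) equals the habitat-wide average g(t)/(T + t).
g'(t) = 72.9·20/(t + 20)². Setting 72.9·20/(t+20)² = 72.9t/[(t+20)(58+t)] gives 20(58+t) = t(t+20), so t² = 20×58 = 1160.
t* = √1160 = 34.06 min.

34.1 min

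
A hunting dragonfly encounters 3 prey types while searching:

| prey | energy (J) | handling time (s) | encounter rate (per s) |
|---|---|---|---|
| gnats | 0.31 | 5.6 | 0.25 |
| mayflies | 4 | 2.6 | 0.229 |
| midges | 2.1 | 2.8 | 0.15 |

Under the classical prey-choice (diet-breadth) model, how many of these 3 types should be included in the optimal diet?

2

E/h in descending order: mayflies 1.54, midges 0.75, gnats 0.0554 J/s. The optimal diet is the largest prefix of this list for which every included type satisfies E_i/h_i > R on the types above it.
Rate on top 1: 0.5742. midges: 0.75 > 0.5742 → include.
Rate on top 2: 0.6108. gnats: 0.0554 < 0.6108 → exclude; stop.
Optimal diet: mayflies, midges — 2 of 3 types.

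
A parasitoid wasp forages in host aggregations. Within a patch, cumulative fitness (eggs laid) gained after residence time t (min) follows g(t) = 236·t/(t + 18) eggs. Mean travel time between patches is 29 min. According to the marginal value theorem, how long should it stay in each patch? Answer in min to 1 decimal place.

By the marginal value theorem, leave when the instantaneous gain rate g'(t) equals the habitat-wide average g(t)/(T + t).
g'(t) = 236·18/(t + 18)². Setting 236·18/(t+18)² = 236t/[(t+18)(29+t)] gives 18(29+t) = t(t+18), so t² = 18×29 = 522.
t* = √522 = 22.85 min.

22.8 min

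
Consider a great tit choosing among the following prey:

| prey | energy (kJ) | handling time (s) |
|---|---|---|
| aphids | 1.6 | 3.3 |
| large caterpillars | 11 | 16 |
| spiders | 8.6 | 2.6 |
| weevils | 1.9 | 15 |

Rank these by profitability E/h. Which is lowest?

weevils

Profitability E/h (kJ/s): aphids = 1.6/3.3 = 0.485, large caterpillars = 11/16 = 0.688, spiders = 8.6/2.6 = 3.31, weevils = 1.9/15 = 0.127.
Ranked: spiders > large caterpillars > aphids > weevils.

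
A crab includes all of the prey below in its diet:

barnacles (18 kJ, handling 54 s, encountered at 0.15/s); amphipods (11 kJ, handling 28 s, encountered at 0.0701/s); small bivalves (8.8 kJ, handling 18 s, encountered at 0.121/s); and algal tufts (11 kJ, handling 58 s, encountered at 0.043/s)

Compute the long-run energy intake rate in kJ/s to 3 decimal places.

R = (0.15×18 + 0.0701×11 + 0.121×8.8 + 0.043×11) / (1 + 0.15×54 + 0.0701×28 + 0.121×18 + 0.043×58) = 5.009/15.73 = 0.3183 kJ/s.

0.318 kJ/s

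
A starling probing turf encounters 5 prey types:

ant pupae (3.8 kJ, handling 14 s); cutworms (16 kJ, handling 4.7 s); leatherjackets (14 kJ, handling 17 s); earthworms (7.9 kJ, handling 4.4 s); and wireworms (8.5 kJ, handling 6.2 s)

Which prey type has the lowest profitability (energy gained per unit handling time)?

Profitability E/h (kJ/s): ant pupae = 3.8/14 = 0.271, cutworms = 16/4.7 = 3.4, leatherjackets = 14/17 = 0.824, earthworms = 7.9/4.4 = 1.8, wireworms = 8.5/6.2 = 1.37.
Ranked: cutworms > earthworms > wireworms > leatherjackets > ant pupae.

ant pupae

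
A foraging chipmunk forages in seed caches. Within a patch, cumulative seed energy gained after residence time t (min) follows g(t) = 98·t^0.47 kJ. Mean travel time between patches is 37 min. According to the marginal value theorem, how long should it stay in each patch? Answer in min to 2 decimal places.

32.81 min

Maximise g(t)/(T+t): set derivative to zero → g'(t)(T+t) = g(t).
g'(t) = 0.47·98·t^-0.53. Setting 0.47·98·t^-0.53 = 98·t^0.47/(37+t) gives 0.47(37+t) = t, so 0.53·t = 0.47×37.
t* = 0.47×37/0.53 = 32.81 min.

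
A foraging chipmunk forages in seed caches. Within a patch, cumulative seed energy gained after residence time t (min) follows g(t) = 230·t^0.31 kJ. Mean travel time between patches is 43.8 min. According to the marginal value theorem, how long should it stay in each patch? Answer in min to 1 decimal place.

19.7 min

Optimal t* satisfies g'(t*) = g(t*)/(T + t*).
g'(t) = 0.31·230·t^-0.69. Setting 0.31·230·t^-0.69 = 230·t^0.31/(43.8+t) gives 0.31(43.8+t) = t, so 0.69·t = 0.31×43.8.
t* = 0.31×43.8/0.69 = 19.68 min.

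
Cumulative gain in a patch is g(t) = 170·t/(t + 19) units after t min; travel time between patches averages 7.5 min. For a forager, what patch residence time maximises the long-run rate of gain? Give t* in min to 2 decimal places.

Optimal t* satisfies g'(t*) = g(t*)/(T + t*).
g'(t) = 170·19/(t + 19)². Setting 170·19/(t+19)² = 170t/[(t+19)(7.5+t)] gives 19(7.5+t) = t(t+19), so t² = 19×7.5 = 142.5.
t* = √142.5 = 11.94 min.

11.94 min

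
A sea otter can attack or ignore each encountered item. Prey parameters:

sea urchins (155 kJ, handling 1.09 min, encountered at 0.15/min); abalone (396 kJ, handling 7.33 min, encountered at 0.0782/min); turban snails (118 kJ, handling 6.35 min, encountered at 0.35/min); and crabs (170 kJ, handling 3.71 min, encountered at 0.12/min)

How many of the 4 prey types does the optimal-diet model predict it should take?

E/h in descending order: sea urchins 142, abalone 54, crabs 45.8, turban snails 18.6 kJ/min. The optimal diet is the largest prefix of this list for which every included type satisfies E_i/h_i > R on the types above it.
Rate on top 1: 19.98. abalone: 54 > 19.98 → include.
Rate on top 2: 31.22. crabs: 45.8 > 31.22 → include.
Rate on top 3: 34.2. turban snails: 18.6 < 34.2 → exclude; stop.
Optimal diet: sea urchins, abalone, crabs — 3 of 4 types.

3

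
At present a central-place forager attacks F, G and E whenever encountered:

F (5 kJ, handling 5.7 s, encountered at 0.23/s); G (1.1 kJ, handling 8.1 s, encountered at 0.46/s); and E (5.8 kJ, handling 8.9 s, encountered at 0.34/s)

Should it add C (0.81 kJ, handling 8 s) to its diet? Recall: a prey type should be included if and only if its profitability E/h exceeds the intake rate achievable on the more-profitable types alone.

No

On F, G and E alone, R = ΣλE/(1+Σλh) = 3.628/9.063 = 0.4003 kJ/s.
Profitability of C: 0.81/8 = 0.1013 kJ/s.
Since 0.1013 < R, time spent handling C is better spent searching.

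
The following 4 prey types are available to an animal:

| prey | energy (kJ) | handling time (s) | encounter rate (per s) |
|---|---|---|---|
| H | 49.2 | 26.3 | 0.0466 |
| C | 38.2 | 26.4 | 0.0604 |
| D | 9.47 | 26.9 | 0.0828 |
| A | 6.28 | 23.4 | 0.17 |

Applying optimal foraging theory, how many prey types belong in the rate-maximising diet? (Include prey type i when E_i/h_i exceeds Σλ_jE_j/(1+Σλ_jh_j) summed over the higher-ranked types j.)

Rank by E/h (kJ/s): H 1.87, C 1.45, D 0.352, A 0.268. Include each in turn until the next type's E/h falls below the running intake rate.
Rate on top 1: 1.03. C: 1.45 > 1.03 → include.
Rate on top 2: 1.204. D: 0.352 < 1.204 → exclude; stop.
Optimal diet: H, C — 2 of 4 types.

2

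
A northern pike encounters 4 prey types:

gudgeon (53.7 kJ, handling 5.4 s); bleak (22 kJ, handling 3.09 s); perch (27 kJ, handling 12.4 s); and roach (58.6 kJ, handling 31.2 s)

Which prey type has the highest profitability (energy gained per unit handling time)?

In descending order of E/h:
gudgeon: 53.7/5.4 = 9.94 kJ/s
bleak: 22/3.09 = 7.12 kJ/s
perch: 27/12.4 = 2.18 kJ/s
roach: 58.6/31.2 = 1.88 kJ/s

gudgeon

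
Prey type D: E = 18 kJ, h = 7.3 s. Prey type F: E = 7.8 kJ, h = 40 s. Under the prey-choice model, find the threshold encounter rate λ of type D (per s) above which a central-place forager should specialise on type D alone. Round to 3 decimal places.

The zero-one rule: include type F iff E₂/h₂ > λE₁/(1+λh₁). Equality gives the switch point.
λE₁h₂ = E₂ + λE₂h₁ ⇒ λ = E₂/(E₁h₂ − E₂h₁) = 7.8/(720 − 56.94) = 0.01176 per s.

0.012 per s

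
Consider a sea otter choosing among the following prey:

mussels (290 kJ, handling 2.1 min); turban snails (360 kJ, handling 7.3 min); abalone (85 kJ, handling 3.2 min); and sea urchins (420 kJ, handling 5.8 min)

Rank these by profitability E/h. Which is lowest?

abalone

In descending order of E/h:
mussels: 290/2.1 = 138 kJ/min
sea urchins: 420/5.8 = 72.4 kJ/min
turban snails: 360/7.3 = 49.3 kJ/min
abalone: 85/3.2 = 26.6 kJ/min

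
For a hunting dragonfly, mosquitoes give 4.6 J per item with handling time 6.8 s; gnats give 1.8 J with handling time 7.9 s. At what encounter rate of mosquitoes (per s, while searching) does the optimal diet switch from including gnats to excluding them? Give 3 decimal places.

At the threshold, the rate on mosquitoes alone equals the profitability of gnats: λ·4.6/(1 + λ·6.8) = 1.8/7.9 = 0.2278.
Rearranging, λ(4.6 − 0.2278×6.8) = 0.2278, so λ = 0.2278/3.051 = 0.07469 per s.

0.075 per s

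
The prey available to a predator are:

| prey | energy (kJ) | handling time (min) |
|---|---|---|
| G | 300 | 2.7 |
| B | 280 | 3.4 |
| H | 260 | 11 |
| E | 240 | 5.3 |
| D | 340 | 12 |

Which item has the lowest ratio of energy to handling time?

Profitability E/h (kJ/min): G = 300/2.7 = 111, B = 280/3.4 = 82.4, H = 260/11 = 23.6, E = 240/5.3 = 45.3, D = 340/12 = 28.3.
Ranked: G > B > E > D > H.

H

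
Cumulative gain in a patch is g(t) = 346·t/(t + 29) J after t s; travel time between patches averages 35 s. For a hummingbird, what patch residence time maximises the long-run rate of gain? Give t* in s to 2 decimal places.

31.86 s

Optimal t* satisfies g'(t*) = g(t*)/(T + t*).
g'(t) = 346·29/(t + 29)². Setting 346·29/(t+29)² = 346t/[(t+29)(35+t)] gives 29(35+t) = t(t+29), so t² = 29×35 = 1015.
t* = √1015 = 31.86 s.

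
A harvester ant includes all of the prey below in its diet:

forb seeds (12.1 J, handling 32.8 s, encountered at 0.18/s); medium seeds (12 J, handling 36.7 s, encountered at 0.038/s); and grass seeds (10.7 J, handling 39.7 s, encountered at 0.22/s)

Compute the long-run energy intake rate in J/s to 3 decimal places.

R = (0.18×12.1 + 0.038×12 + 0.22×10.7) / (1 + 0.18×32.8 + 0.038×36.7 + 0.22×39.7) = 4.988/17.03 = 0.2929 J/s.

0.293 J/s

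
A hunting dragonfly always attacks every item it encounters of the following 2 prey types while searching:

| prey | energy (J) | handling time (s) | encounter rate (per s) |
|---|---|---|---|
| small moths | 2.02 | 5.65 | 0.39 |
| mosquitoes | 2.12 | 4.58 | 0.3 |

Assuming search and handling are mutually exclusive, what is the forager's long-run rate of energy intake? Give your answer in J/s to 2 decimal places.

R = (0.39×2.02 + 0.3×2.12) / (1 + 0.39×5.65 + 0.3×4.58) = 1.424/4.577 = 0.311 J/s.

0.31 J/s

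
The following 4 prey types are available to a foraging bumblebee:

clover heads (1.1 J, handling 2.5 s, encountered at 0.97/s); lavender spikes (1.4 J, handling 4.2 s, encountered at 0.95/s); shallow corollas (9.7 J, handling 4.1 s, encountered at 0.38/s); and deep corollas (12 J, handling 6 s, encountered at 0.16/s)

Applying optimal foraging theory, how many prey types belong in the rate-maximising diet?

2

Rank by E/h (J/s): shallow corollas 2.37, deep corollas 2, clover heads 0.44, lavender spikes 0.333. Include each in turn until the next type's E/h falls below the running intake rate.
Rate on top 1: 1.441. deep corollas: 2 > 1.441 → include.
Rate on top 2: 1.594. clover heads: 0.44 < 1.594 → exclude; stop.
Optimal diet: shallow corollas, deep corollas — 2 of 4 types.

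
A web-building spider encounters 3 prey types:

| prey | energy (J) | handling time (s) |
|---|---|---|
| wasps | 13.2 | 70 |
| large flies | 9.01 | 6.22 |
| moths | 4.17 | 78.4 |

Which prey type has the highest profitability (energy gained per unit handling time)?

In descending order of E/h:
large flies: 9.01/6.22 = 1.45 J/s
wasps: 13.2/70 = 0.189 J/s
moths: 4.17/78.4 = 0.0532 J/s

large flies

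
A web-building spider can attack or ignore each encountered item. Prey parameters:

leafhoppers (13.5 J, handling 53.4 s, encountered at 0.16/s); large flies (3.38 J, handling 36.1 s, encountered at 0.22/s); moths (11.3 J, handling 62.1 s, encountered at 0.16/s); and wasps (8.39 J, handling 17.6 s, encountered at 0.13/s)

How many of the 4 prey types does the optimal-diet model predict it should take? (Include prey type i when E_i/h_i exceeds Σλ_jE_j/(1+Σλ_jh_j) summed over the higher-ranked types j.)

Profitabilities (E/h, J/s): wasps 0.477, leafhoppers 0.253, moths 0.182, large flies 0.0936. Add prey in this order while the next type's profitability exceeds the intake rate on those already taken.
Rate on top 1: 0.3317. leafhoppers: 0.253 < 0.3317 → exclude; stop.
Optimal diet: wasps — 1 of 4 types.

1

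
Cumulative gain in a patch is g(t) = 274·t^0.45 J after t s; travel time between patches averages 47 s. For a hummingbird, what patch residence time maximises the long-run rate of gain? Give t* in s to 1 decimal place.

38.5 s

Optimal t* satisfies g'(t*) = g(t*)/(T + t*).
g'(t) = 0.45·274·t^-0.55. Setting 0.45·274·t^-0.55 = 274·t^0.45/(47+t) gives 0.45(47+t) = t, so 0.55·t = 0.45×47.
t* = 0.45×47/0.55 = 38.45 s.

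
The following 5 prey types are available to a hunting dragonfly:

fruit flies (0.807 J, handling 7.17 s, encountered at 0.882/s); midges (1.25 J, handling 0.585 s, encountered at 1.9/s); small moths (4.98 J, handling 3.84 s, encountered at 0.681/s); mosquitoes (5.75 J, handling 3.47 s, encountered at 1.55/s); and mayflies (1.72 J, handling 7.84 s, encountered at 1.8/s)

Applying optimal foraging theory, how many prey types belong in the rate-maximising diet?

2

Profitabilities (E/h, J/s): midges 2.14, mosquitoes 1.66, small moths 1.3, mayflies 0.219, fruit flies 0.113. Add prey in this order while the next type's profitability exceeds the intake rate on those already taken.
Rate on top 1: 1.125. mosquitoes: 1.66 > 1.125 → include.
Rate on top 2: 1.507. small moths: 1.3 < 1.507 → exclude; stop.
Optimal diet: midges, mosquitoes — 2 of 5 types.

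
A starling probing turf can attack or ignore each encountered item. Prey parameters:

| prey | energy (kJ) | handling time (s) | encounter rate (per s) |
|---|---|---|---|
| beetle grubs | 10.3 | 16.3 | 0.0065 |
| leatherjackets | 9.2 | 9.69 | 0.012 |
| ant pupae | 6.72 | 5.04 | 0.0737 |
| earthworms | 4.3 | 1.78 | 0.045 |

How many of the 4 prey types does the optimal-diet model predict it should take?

4

Profitabilities (E/h, kJ/s): earthworms 2.42, ant pupae 1.33, leatherjackets 0.949, beetle grubs 0.632. Add prey in this order while the next type's profitability exceeds the intake rate on those already taken.
Rate on top 1: 0.1792. ant pupae: 1.33 > 0.1792 → include.
Rate on top 2: 0.4745. leatherjackets: 0.949 > 0.4745 → include.
Rate on top 3: 0.5097. beetle grubs: 0.632 > 0.5097 → include.
Optimal diet: earthworms, ant pupae, leatherjackets, beetle grubs — 4 of 4 types.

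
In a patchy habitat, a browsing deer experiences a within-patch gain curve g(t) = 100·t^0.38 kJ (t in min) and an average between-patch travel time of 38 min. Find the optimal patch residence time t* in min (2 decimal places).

23.29 min

Maximise g(t)/(T+t): set derivative to zero → g'(t)(T+t) = g(t).
g'(t) = 0.38·100·t^-0.62. Setting 0.38·100·t^-0.62 = 100·t^0.38/(38+t) gives 0.38(38+t) = t, so 0.62·t = 0.38×38.
t* = 0.38×38/0.62 = 23.29 min.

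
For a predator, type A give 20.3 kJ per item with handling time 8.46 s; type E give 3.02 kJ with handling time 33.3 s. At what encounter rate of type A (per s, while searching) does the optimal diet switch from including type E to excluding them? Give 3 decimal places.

0.005 per s

At the threshold, the rate on type A alone equals the profitability of type E: λ·20.3/(1 + λ·8.46) = 3.02/33.3 = 0.09069.
Rearranging, λ(20.3 − 0.09069×8.46) = 0.09069, so λ = 0.09069/19.53 = 0.004643 per s.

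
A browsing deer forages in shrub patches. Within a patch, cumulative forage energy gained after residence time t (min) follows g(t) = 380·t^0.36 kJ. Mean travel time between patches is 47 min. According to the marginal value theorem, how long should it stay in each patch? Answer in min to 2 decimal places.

26.44 min

Optimal t* satisfies g'(t*) = g(t*)/(T + t*).
g'(t) = 0.36·380·t^-0.64. Setting 0.36·380·t^-0.64 = 380·t^0.36/(47+t) gives 0.36(47+t) = t, so 0.64·t = 0.36×47.
t* = 0.36×47/0.64 = 26.44 min.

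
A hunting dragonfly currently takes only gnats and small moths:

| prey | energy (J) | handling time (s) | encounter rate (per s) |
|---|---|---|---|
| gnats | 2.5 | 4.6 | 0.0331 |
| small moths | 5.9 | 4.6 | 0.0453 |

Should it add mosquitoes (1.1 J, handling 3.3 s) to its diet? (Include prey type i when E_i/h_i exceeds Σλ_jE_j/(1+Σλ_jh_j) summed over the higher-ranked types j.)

Yes

Intake rate on the current diet: R = (0.0331×2.5 + 0.0453×5.9) / (1 + 0.0331×4.6 + 0.0453×4.6) = 0.35/1.361 = 0.2572 J/s.
Profitability of mosquitoes: 1.1/3.3 = 0.3333 J/s.
0.3333 > 0.2572, so adding mosquitoes raises the average — include it.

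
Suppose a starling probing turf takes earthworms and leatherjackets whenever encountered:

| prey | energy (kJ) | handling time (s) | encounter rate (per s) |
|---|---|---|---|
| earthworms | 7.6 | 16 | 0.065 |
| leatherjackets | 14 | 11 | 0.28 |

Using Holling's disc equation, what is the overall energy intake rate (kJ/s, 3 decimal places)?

Energy encountered per unit search time: 0.065×7.6 + 0.28×14 = 4.414 kJ/s.
Handling time per unit search time: 0.065×16 + 0.28×11 = 4.12.
Rate = 4.414/(1 + 4.12) = 0.8621 kJ/s.

0.862 kJ/s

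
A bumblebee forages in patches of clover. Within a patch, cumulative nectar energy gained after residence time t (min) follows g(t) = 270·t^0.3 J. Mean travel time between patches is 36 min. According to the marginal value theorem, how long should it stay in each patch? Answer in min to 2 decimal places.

15.43 min

Maximise g(t)/(T+t): set derivative to zero → g'(t)(T+t) = g(t).
g'(t) = 0.3·270·t^-0.7. Setting 0.3·270·t^-0.7 = 270·t^0.3/(36+t) gives 0.3(36+t) = t, so 0.70·t = 0.3×36.
t* = 0.3×36/0.70 = 15.43 min.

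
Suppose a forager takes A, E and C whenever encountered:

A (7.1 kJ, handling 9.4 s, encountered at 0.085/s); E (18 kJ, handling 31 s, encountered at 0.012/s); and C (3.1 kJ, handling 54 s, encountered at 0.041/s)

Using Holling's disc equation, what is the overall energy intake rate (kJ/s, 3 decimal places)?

0.216 kJ/s

Energy encountered per unit search time: 0.085×7.1 + 0.012×18 + 0.041×3.1 = 0.9466 kJ/s.
Handling time per unit search time: 0.085×9.4 + 0.012×31 + 0.041×54 = 3.385.
Rate = 0.9466/(1 + 3.385) = 0.2159 kJ/s.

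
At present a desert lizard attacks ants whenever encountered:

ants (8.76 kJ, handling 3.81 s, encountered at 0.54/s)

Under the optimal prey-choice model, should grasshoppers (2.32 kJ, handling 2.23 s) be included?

On ants alone, R = ΣλE/(1+Σλh) = 4.73/3.057 = 1.547 kJ/s.
grasshoppers: E/h = 2.32/2.23 = 1.04 kJ/s.
1.04 < 1.547, so adding grasshoppers would lower the average — exclude it.

No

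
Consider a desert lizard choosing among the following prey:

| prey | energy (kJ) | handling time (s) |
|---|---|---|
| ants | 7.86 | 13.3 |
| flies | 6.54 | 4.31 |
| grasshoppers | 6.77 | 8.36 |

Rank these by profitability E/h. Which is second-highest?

grasshoppers

Profitability E/h (kJ/s): ants = 7.86/13.3 = 0.591, flies = 6.54/4.31 = 1.52, grasshoppers = 6.77/8.36 = 0.81.
Ranked: flies > grasshoppers > ants.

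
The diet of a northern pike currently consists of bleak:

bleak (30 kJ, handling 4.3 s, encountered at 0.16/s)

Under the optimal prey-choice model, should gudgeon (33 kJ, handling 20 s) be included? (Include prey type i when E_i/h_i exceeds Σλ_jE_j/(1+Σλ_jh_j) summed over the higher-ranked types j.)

No

Intake rate on the current diet: R = (0.16×30) / (1 + 0.16×4.3) = 4.8/1.688 = 2.844 kJ/s.
gudgeon: E/h = 33/20 = 1.65 kJ/s.
1.65 < 2.844, so adding gudgeon would lower the average — exclude it.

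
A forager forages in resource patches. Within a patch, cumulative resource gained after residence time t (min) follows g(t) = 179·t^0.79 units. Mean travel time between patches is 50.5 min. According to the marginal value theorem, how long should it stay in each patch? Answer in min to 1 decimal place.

By the marginal value theorem, leave when the instantaneous gain rate g'(t) equals the habitat-wide average g(t)/(T + t).
g'(t) = 0.79·179·t^-0.21. Setting 0.79·179·t^-0.21 = 179·t^0.79/(50.5+t) gives 0.79(50.5+t) = t, so 0.21·t = 0.79×50.5.
t* = 0.79×50.5/0.21 = 190 min.

190.0 min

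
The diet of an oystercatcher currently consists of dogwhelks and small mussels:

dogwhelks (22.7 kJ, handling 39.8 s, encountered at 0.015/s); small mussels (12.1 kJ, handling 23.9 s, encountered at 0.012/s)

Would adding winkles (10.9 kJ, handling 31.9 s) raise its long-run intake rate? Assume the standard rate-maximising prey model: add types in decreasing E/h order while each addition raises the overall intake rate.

Current rate: (0.015×22.7 + 0.012×12.1)/(1 + 0.015×39.8 + 0.012×23.9) = 0.2578 kJ/s.
winkles: E/h = 10.9/31.9 = 0.3417 kJ/s.
0.3417 > 0.2578, so adding winkles raises the average — include it.

Yes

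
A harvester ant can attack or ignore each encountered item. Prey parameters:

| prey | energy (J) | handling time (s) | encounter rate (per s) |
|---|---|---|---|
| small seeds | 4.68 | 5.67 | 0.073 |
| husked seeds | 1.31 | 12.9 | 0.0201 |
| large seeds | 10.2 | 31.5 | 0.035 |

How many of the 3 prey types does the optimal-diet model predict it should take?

Profitabilities (E/h, J/s): small seeds 0.825, large seeds 0.324, husked seeds 0.102. Add prey in this order while the next type's profitability exceeds the intake rate on those already taken.
Rate on top 1: 0.2416. large seeds: 0.324 > 0.2416 → include.
Rate on top 2: 0.2776. husked seeds: 0.102 < 0.2776 → exclude; stop.
Optimal diet: small seeds, large seeds — 2 of 3 types.

2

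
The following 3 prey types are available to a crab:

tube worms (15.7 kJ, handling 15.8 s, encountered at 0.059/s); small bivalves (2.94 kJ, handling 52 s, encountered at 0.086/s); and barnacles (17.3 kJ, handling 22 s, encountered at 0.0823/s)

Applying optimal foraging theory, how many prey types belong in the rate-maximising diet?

Profitabilities (E/h, kJ/s): tube worms 0.994, barnacles 0.786, small bivalves 0.0565. Add prey in this order while the next type's profitability exceeds the intake rate on those already taken.
Rate on top 1: 0.4794. barnacles: 0.786 > 0.4794 → include.
Rate on top 2: 0.6279. small bivalves: 0.0565 < 0.6279 → exclude; stop.
Optimal diet: tube worms, barnacles — 2 of 3 types.

2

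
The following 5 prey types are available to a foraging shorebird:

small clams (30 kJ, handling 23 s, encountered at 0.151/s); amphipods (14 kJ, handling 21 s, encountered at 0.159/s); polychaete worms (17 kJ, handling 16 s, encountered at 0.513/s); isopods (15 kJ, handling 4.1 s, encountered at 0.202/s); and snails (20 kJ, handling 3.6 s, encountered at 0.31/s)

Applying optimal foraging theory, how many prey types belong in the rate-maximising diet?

Rank by E/h (kJ/s): snails 5.56, isopods 3.66, small clams 1.3, polychaete worms 1.06, amphipods 0.667. Include each in turn until the next type's E/h falls below the running intake rate.
Rate on top 1: 2.93. isopods: 3.66 > 2.93 → include.
Rate on top 2: 3.135. small clams: 1.3 < 3.135 → exclude; stop.
Optimal diet: snails, isopods — 2 of 5 types.

2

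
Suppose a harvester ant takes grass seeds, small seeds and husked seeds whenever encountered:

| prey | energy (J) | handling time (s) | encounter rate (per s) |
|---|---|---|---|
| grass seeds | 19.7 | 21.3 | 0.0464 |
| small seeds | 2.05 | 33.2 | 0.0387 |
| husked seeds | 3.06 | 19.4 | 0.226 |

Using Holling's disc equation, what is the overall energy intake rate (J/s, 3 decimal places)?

0.220 J/s

Energy encountered per unit search time: 0.0464×19.7 + 0.0387×2.05 + 0.226×3.06 = 1.685 J/s.
Handling time per unit search time: 0.0464×21.3 + 0.0387×33.2 + 0.226×19.4 = 6.658.
Rate = 1.685/(1 + 6.658) = 0.22 J/s.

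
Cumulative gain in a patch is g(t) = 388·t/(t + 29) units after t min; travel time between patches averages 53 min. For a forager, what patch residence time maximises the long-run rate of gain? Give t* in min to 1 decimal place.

By the marginal value theorem, leave when the instantaneous gain rate g'(t) equals the habitat-wide average g(t)/(T + t).
g'(t) = 388·29/(t + 29)². Setting 388·29/(t+29)² = 388t/[(t+29)(53+t)] gives 29(53+t) = t(t+29), so t² = 29×53 = 1537.
t* = √1537 = 39.2 min.

39.2 min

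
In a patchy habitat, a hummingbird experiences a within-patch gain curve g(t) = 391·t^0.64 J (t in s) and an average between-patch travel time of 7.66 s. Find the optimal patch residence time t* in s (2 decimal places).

By the marginal value theorem, leave when the instantaneous gain rate g'(t) equals the habitat-wide average g(t)/(T + t).
g'(t) = 0.64·391·t^-0.36. Setting 0.64·391·t^-0.36 = 391·t^0.64/(7.66+t) gives 0.64(7.66+t) = t, so 0.36·t = 0.64×7.66.
t* = 0.64×7.66/0.36 = 13.62 s.

13.62 s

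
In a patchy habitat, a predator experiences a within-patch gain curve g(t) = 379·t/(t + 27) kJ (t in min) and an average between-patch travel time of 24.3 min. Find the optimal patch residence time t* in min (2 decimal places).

25.61 min

By the marginal value theorem, leave when the instantaneous gain rate g'(t) equals the habitat-wide average g(t)/(T + t).
g'(t) = 379·27/(t + 27)². Setting 379·27/(t+27)² = 379t/[(t+27)(24.3+t)] gives 27(24.3+t) = t(t+27), so t² = 27×24.3 = 656.1.
t* = √656.1 = 25.61 min.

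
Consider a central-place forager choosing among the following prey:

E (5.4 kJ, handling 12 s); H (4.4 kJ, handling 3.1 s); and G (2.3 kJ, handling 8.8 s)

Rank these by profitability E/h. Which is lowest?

G

In descending order of E/h:
H: 4.4/3.1 = 1.42 kJ/s
E: 5.4/12 = 0.45 kJ/s
G: 2.3/8.8 = 0.261 kJ/s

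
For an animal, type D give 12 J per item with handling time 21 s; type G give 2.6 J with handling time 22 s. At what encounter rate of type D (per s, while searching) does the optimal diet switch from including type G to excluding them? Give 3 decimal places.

0.012 per s

The zero-one rule: include type G iff E₂/h₂ > λE₁/(1+λh₁). Equality gives the switch point.
λE₁h₂ = E₂ + λE₂h₁ ⇒ λ = E₂/(E₁h₂ − E₂h₁) = 2.6/(264 − 54.6) = 0.01242 per s.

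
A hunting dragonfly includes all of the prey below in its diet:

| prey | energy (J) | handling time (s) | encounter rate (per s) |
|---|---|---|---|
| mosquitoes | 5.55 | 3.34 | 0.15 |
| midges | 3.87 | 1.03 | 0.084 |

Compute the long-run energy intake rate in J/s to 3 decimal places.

R = Σλ_iE_i / (1 + Σλ_ih_i)
Numerator: 0.15×5.55 + 0.084×3.87 = 1.158
Denominator: 1 + 0.15×3.34 + 0.084×1.03 = 1.588
R = 1.158/1.588 = 0.7292 J/s

0.729 J/s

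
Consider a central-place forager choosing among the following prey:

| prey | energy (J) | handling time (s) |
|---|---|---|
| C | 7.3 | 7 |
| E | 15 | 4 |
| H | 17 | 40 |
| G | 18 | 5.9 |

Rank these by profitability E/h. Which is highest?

Profitability E/h (J/s): C = 7.3/7 = 1.04, E = 15/4 = 3.75, H = 17/40 = 0.425, G = 18/5.9 = 3.05.
Ranked: E > G > C > H.

E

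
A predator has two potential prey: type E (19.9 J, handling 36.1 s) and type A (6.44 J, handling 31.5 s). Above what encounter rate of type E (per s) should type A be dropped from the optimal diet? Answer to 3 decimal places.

0.016 per s

At the threshold, the rate on type E alone equals the profitability of type A: λ·19.9/(1 + λ·36.1) = 6.44/31.5 = 0.2044.
Rearranging, λ(19.9 − 0.2044×36.1) = 0.2044, so λ = 0.2044/12.52 = 0.01633 per s.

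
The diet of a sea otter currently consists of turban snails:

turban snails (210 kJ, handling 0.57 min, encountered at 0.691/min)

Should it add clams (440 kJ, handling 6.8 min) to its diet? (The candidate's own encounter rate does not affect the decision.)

No

Current rate: (0.691×210)/(1 + 0.691×0.57) = 104.1 kJ/min.
Profitability of clams: 440/6.8 = 64.71 kJ/min.
64.71 < 104.1, so adding clams would lower the average — exclude it.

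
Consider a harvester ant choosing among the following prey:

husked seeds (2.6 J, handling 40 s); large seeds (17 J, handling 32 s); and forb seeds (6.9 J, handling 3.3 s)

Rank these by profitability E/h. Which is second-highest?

large seeds

In descending order of E/h:
forb seeds: 6.9/3.3 = 2.09 J/s
large seeds: 17/32 = 0.531 J/s
husked seeds: 2.6/40 = 0.065 J/s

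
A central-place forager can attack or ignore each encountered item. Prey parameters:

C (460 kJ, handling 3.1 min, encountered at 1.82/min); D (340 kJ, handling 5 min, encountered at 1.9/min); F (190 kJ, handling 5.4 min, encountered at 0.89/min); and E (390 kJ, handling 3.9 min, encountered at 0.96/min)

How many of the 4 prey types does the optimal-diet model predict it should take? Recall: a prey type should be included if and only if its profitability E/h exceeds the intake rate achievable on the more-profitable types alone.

E/h in descending order: C 148, E 100, D 68, F 35.2 kJ/min. The optimal diet is the largest prefix of this list for which every included type satisfies E_i/h_i > R on the types above it.
Rate on top 1: 126. E: 100 < 126 → exclude; stop.
Optimal diet: C — 1 of 4 types.

1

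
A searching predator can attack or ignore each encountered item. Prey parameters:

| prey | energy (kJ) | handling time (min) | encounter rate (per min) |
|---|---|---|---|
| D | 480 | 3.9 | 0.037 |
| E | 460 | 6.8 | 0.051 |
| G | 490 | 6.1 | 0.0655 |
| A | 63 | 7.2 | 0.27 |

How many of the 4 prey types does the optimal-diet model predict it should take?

Profitabilities (E/h, kJ/min): D 123, G 80.3, E 67.6, A 8.75. Add prey in this order while the next type's profitability exceeds the intake rate on those already taken.
Rate on top 1: 15.52. G: 80.3 > 15.52 → include.
Rate on top 2: 32.29. E: 67.6 > 32.29 → include.
Rate on top 3: 38.78. A: 8.75 < 38.78 → exclude; stop.
Optimal diet: D, G, E — 3 of 4 types.

3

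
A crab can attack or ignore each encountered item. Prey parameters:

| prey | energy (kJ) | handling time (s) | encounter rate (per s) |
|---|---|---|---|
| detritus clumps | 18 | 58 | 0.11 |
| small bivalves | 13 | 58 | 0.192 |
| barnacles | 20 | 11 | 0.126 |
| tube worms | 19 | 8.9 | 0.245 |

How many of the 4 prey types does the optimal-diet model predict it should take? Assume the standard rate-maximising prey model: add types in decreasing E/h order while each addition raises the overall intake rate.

2

E/h in descending order: tube worms 2.13, barnacles 1.82, detritus clumps 0.31, small bivalves 0.224 kJ/s. The optimal diet is the largest prefix of this list for which every included type satisfies E_i/h_i > R on the types above it.
Rate on top 1: 1.464. barnacles: 1.82 > 1.464 → include.
Rate on top 2: 1.571. detritus clumps: 0.31 < 1.571 → exclude; stop.
Optimal diet: tube worms, barnacles — 2 of 4 types.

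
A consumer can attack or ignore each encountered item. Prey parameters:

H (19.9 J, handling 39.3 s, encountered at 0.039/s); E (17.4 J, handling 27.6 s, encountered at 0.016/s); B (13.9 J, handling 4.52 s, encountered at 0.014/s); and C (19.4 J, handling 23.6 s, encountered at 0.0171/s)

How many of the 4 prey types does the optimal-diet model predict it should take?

4

E/h in descending order: B 3.08, C 0.822, E 0.63, H 0.506 J/s. The optimal diet is the largest prefix of this list for which every included type satisfies E_i/h_i > R on the types above it.
Rate on top 1: 0.183. C: 0.822 > 0.183 → include.
Rate on top 2: 0.3588. E: 0.63 > 0.3588 → include.
Rate on top 3: 0.4217. H: 0.506 > 0.4217 → include.
Optimal diet: B, C, E, H — 4 of 4 types.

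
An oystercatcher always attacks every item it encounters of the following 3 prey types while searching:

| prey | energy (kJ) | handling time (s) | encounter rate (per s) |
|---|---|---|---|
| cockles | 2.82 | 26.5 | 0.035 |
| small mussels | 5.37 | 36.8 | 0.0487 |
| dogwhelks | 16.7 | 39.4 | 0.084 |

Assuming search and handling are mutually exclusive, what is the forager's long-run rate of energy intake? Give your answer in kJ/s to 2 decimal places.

0.25 kJ/s

R = (0.035×2.82 + 0.0487×5.37 + 0.084×16.7) / (1 + 0.035×26.5 + 0.0487×36.8 + 0.084×39.4) = 1.763/7.029 = 0.2508 kJ/s.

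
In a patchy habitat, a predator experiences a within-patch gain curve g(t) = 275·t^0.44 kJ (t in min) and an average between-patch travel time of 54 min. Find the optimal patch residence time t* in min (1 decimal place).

42.4 min

By the marginal value theorem, leave when the instantaneous gain rate g'(t) equals the habitat-wide average g(t)/(T + t).
g'(t) = 0.44·275·t^-0.56. Setting 0.44·275·t^-0.56 = 275·t^0.44/(54+t) gives 0.44(54+t) = t, so 0.56·t = 0.44×54.
t* = 0.44×54/0.56 = 42.43 min.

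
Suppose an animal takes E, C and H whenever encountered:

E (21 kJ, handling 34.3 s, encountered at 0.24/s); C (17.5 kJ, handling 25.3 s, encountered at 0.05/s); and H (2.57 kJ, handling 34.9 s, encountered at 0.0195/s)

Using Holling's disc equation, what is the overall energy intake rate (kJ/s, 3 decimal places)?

R = (0.24×21 + 0.05×17.5 + 0.0195×2.57) / (1 + 0.24×34.3 + 0.05×25.3 + 0.0195×34.9) = 5.965/11.18 = 0.5337 kJ/s.

0.534 kJ/s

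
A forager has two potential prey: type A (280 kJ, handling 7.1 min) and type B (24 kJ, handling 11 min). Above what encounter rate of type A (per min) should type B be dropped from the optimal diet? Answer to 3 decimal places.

At the threshold, the rate on type A alone equals the profitability of type B: λ·280/(1 + λ·7.1) = 24/11 = 2.182.
Rearranging, λ(280 − 2.182×7.1) = 2.182, so λ = 2.182/264.5 = 0.008249 per min.

0.008 per min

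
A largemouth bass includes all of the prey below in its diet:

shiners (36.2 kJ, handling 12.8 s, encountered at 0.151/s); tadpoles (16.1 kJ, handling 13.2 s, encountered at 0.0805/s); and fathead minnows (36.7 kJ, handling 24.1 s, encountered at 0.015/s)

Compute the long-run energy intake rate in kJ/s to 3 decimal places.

Energy encountered per unit search time: 0.151×36.2 + 0.0805×16.1 + 0.015×36.7 = 7.313 kJ/s.
Handling time per unit search time: 0.151×12.8 + 0.0805×13.2 + 0.015×24.1 = 3.357.
Rate = 7.313/(1 + 3.357) = 1.678 kJ/s.

1.678 kJ/s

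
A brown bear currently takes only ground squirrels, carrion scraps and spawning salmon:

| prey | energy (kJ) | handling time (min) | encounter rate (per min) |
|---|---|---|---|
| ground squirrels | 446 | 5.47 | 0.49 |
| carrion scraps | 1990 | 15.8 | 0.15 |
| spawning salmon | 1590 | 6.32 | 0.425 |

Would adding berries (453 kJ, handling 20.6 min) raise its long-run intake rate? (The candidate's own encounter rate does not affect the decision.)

On ground squirrels, carrion scraps and spawning salmon alone, R = ΣλE/(1+Σλh) = 1193/8.736 = 136.5 kJ/min.
Profitability of berries: 453/20.6 = 21.99 kJ/min.
Since 21.99 < R, time spent handling berries is better spent searching.

No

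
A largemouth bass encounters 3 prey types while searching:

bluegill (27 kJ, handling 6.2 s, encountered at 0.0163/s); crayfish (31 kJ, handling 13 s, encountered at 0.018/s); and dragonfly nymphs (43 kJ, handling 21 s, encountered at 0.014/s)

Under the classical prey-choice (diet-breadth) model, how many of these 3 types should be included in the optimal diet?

Profitabilities (E/h, kJ/s): bluegill 4.35, crayfish 2.38, dragonfly nymphs 2.05. Add prey in this order while the next type's profitability exceeds the intake rate on those already taken.
Rate on top 1: 0.3997. crayfish: 2.38 > 0.3997 → include.
Rate on top 2: 0.7476. dragonfly nymphs: 2.05 > 0.7476 → include.
Optimal diet: bluegill, crayfish, dragonfly nymphs — 3 of 3 types.

3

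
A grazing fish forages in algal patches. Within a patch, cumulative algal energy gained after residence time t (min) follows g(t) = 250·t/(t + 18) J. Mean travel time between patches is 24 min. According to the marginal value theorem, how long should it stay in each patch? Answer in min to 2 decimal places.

20.78 min

By the marginal value theorem, leave when the instantaneous gain rate g'(t) equals the habitat-wide average g(t)/(T + t).
g'(t) = 250·18/(t + 18)². Setting 250·18/(t+18)² = 250t/[(t+18)(24+t)] gives 18(24+t) = t(t+18), so t² = 18×24 = 432.
t* = √432 = 20.78 min.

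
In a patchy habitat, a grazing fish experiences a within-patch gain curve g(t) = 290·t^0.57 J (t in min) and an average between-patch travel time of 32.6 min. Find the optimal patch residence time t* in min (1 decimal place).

43.2 min

Optimal t* satisfies g'(t*) = g(t*)/(T + t*).
g'(t) = 0.57·290·t^-0.43. Setting 0.57·290·t^-0.43 = 290·t^0.57/(32.6+t) gives 0.57(32.6+t) = t, so 0.43·t = 0.57×32.6.
t* = 0.57×32.6/0.43 = 43.21 min.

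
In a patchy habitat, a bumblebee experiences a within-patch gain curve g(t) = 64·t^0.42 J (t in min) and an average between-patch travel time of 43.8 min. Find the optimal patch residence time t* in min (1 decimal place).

31.7 min

Maximise g(t)/(T+t): set derivative to zero → g'(t)(T+t) = g(t).
g'(t) = 0.42·64·t^-0.58. Setting 0.42·64·t^-0.58 = 64·t^0.42/(43.8+t) gives 0.42(43.8+t) = t, so 0.58·t = 0.42×43.8.
t* = 0.42×43.8/0.58 = 31.72 min.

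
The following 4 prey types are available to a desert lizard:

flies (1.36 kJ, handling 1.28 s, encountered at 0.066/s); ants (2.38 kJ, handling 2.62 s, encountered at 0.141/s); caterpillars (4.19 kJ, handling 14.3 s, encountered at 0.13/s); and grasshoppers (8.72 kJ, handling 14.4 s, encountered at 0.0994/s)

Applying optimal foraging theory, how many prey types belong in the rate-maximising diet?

Rank by E/h (kJ/s): flies 1.06, ants 0.908, grasshoppers 0.606, caterpillars 0.293. Include each in turn until the next type's E/h falls below the running intake rate.
Rate on top 1: 0.08277. ants: 0.908 > 0.08277 → include.
Rate on top 2: 0.2926. grasshoppers: 0.606 > 0.2926 → include.
Rate on top 3: 0.4478. caterpillars: 0.293 < 0.4478 → exclude; stop.
Optimal diet: flies, ants, grasshoppers — 3 of 4 types.

3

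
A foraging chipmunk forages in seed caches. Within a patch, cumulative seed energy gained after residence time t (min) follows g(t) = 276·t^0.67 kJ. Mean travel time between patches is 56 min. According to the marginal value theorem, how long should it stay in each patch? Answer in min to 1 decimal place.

By the marginal value theorem, leave when the instantaneous gain rate g'(t) equals the habitat-wide average g(t)/(T + t).
g'(t) = 0.67·276·t^-0.33. Setting 0.67·276·t^-0.33 = 276·t^0.67/(56+t) gives 0.67(56+t) = t, so 0.33·t = 0.67×56.
t* = 0.67×56/0.33 = 113.7 min.

113.7 min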